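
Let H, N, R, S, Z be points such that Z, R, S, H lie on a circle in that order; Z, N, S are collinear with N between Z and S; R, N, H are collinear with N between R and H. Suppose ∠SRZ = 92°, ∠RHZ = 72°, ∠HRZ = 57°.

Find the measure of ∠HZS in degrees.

∠HZS = 35°

1. ∠SHZ = 88°  [cyclic ZRSH, opposite ∠R+∠H]
2. ∠HSZ = 57°  [same arc ZH]
3. ∠HZS = 35°  [△ZSH]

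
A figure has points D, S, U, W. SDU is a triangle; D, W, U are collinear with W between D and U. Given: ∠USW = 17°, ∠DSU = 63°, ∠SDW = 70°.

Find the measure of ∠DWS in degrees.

1. ∠SDU = 70°  [W on ray DU]
2. ∠DUS = 47°  [△SDU]
3. ∠SUW = 47°  [W on ray UD]
4. ∠SWU = 116°  [△SWU]
5. ∠DWS = 64°  [linear pair at W on DU]

∠DWS = 64°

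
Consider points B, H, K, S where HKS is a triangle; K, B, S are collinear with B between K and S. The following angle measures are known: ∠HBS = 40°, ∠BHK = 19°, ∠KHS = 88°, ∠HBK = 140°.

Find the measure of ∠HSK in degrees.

∠HSK = 71°

1. ∠BKH = 21°  [△HKB]
2. ∠HKS = 21°  [B on ray KS]
3. ∠HSK = 71°  [△HKS]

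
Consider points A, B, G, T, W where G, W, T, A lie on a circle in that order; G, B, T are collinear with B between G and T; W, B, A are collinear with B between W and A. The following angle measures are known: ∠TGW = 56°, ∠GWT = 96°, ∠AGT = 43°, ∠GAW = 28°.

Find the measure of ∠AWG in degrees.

1. ∠GAT = 84°  [cyclic GWTA, opposite ∠W+∠A]
2. ∠ATG = 53°  [△GTA]
3. ∠AWG = 53°  [same arc GA]

∠AWG = 53°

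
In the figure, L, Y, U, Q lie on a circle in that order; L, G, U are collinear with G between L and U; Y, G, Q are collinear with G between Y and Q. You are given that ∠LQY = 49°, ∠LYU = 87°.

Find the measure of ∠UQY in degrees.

1. ∠LUY = 49°  [same arc LY]
2. ∠ULY = 44°  [△LYU]
3. ∠UQY = 44°  [same arc YU]

∠UQY = 44°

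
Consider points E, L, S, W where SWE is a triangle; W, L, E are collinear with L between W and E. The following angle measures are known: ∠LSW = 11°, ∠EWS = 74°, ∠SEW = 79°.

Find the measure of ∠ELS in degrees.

∠ELS = 85°

1. ∠LWS = 74°  [L on ray WE]
2. ∠SLW = 95°  [△SWL]
3. ∠ELS = 85°  [linear pair at L on WE]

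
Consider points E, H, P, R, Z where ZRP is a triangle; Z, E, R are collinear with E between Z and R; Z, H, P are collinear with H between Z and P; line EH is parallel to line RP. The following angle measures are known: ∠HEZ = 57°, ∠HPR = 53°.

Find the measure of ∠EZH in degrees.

1. ∠PRZ = 57°  [EH∥RP, corresponding at E]
2. ∠RPZ = 53°  [H on ray PZ]
3. ∠PZR = 70°  [△ZRP]
4. ∠EZH = 70°  [E on ZR, H on ZP]

∠EZH = 70°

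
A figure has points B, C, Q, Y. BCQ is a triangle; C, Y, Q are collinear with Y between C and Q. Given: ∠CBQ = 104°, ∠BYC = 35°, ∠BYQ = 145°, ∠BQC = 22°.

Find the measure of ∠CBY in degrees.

∠CBY = 91°

1. ∠BCQ = 54°  [△BCQ]
2. ∠BCY = 54°  [Y on ray CQ]
3. ∠CBY = 91°  [△BCY]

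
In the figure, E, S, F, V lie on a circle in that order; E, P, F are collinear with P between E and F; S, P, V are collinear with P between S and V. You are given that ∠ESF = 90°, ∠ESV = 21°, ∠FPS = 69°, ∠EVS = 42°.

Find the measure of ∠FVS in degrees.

∠FVS = 48°

1. ∠SEV = 117°  [△ESV]
2. ∠EFS = 42°  [same arc ES]
3. ∠SFV = 63°  [cyclic ESFV, opposite ∠E+∠F]
4. ∠FSV = 69°  [△SPF]
5. ∠FVS = 48°  [△SFV]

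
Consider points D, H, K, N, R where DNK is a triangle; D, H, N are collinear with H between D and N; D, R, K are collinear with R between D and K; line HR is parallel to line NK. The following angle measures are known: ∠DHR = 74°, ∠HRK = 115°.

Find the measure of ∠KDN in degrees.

1. ∠DRH = 65°  [linear pair at R on DK]
2. ∠HDR = 41°  [△DHR]
3. ∠KDN = 41°  [H on DN, R on DK]

∠KDN = 41°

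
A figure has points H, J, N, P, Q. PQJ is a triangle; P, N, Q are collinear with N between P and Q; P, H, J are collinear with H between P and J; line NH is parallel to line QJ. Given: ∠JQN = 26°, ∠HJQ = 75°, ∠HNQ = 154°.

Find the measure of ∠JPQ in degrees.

1. ∠JQP = 26°  [N on ray QP]
2. ∠PJQ = 75°  [H on ray JP]
3. ∠JPQ = 79°  [△PQJ]

∠JPQ = 79°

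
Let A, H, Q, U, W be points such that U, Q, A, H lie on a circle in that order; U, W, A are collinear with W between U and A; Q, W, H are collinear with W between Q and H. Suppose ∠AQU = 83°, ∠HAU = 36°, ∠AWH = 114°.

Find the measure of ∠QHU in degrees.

1. ∠AHU = 97°  [cyclic UQAH, opposite ∠Q+∠H]
2. ∠AUH = 47°  [△UAH]
3. ∠HWU = 66°  [linear pair at W on UA]
4. ∠QHU = 67°  [△UWH]

∠QHU = 67°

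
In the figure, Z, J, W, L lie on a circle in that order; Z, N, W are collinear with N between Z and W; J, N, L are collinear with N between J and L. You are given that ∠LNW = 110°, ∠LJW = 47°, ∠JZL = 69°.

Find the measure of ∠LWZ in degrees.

∠LWZ = 48°

1. ∠JWL = 111°  [cyclic ZJWL, opposite ∠Z+∠W]
2. ∠JLW = 22°  [△JWL]
3. ∠LWZ = 48°  [△WNL]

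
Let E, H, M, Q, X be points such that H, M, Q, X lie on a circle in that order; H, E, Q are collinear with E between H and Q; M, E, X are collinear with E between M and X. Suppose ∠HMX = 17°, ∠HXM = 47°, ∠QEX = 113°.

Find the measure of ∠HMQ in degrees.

1. ∠HQM = 47°  [same arc HM]
2. ∠HEM = 113°  [vertical angles at E]
3. ∠MHQ = 50°  [△HEM]
4. ∠HMQ = 83°  [△HMQ]

∠HMQ = 83°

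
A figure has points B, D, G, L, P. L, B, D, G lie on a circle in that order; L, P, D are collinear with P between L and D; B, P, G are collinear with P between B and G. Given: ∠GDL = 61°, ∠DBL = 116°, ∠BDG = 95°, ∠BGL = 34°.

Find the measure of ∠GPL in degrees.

1. ∠DGL = 64°  [cyclic LBDG, opposite ∠B+∠G]
2. ∠DLG = 55°  [△LDG]
3. ∠GPL = 91°  [△LPG]

∠GPL = 91°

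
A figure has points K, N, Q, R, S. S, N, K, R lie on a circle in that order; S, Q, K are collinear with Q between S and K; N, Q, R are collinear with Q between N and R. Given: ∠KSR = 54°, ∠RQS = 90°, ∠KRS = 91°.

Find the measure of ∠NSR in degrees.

∠NSR = 109°

1. ∠RKS = 35°  [△SKR]
2. ∠NRS = 36°  [△SQR]
3. ∠RNS = 35°  [same arc SR]
4. ∠NSR = 109°  [△SNR]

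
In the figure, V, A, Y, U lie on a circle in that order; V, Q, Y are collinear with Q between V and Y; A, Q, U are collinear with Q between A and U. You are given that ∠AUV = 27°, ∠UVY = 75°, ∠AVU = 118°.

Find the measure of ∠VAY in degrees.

1. ∠UAV = 35°  [△VAU]
2. ∠UYV = 35°  [same arc VU]
3. ∠VUY = 70°  [△VYU]
4. ∠VAY = 110°  [cyclic VAYU, opposite ∠A+∠U]

∠VAY = 110°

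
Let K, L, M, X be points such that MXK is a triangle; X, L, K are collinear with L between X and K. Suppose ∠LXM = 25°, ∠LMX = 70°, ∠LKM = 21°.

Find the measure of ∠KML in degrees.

∠KML = 64°

1. ∠MLX = 85°  [△MXL]
2. ∠KLM = 95°  [linear pair at L on XK]
3. ∠KML = 64°  [△MLK]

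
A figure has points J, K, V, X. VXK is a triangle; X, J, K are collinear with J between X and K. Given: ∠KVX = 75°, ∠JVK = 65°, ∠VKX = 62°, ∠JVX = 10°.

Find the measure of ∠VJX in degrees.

∠VJX = 127°

1. ∠KXV = 43°  [△VXK]
2. ∠JXV = 43°  [J on ray XK]
3. ∠VJX = 127°  [△VXJ]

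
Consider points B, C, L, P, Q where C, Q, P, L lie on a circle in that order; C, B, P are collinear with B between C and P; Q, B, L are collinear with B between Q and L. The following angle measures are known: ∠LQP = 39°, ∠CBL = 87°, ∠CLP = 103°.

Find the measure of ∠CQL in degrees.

∠CQL = 38°

1. ∠LCP = 39°  [same arc PL]
2. ∠CPL = 38°  [△CPL]
3. ∠CQL = 38°  [same arc CL]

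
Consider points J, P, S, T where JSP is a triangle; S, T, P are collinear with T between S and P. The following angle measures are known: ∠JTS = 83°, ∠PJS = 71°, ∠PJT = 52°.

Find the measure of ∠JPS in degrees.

∠JPS = 31°

1. ∠JTP = 97°  [linear pair at T on SP]
2. ∠JPT = 31°  [△JTP]
3. ∠JPS = 31°  [T on ray PS]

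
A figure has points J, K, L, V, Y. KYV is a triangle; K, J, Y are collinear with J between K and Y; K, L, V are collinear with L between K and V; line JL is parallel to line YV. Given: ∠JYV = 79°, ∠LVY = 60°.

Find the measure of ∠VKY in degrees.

1. ∠KYV = 79°  [J on ray YK]
2. ∠KVY = 60°  [L on ray VK]
3. ∠VKY = 41°  [△KYV]

∠VKY = 41°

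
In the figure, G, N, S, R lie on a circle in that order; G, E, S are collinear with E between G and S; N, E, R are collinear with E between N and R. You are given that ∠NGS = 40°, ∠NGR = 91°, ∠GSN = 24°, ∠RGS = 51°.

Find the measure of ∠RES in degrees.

∠RES = 75°

1. ∠GRN = 24°  [same arc GN]
2. ∠GER = 105°  [△GER]
3. ∠RES = 75°  [linear pair at E on GS]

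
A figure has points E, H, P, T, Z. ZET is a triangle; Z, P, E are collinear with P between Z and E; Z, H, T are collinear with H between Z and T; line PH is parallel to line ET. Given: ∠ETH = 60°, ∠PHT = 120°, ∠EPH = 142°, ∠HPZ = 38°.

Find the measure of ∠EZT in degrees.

∠EZT = 82°

1. ∠ETZ = 60°  [H on ray TZ]
2. ∠TEZ = 38°  [PH∥ET, corresponding at P]
3. ∠EZT = 82°  [△ZET]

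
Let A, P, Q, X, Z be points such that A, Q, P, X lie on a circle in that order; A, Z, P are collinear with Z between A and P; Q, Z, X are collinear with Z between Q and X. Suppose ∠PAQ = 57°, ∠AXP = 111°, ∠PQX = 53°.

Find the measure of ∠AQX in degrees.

∠AQX = 16°

1. ∠PAX = 53°  [same arc PX]
2. ∠APX = 16°  [△APX]
3. ∠AQX = 16°  [same arc AX]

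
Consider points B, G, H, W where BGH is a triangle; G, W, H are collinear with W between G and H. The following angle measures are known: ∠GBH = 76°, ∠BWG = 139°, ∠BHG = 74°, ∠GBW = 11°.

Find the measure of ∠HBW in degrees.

1. ∠BWH = 41°  [linear pair at W on GH]
2. ∠BHW = 74°  [W on ray HG]
3. ∠HBW = 65°  [△BWH]

∠HBW = 65°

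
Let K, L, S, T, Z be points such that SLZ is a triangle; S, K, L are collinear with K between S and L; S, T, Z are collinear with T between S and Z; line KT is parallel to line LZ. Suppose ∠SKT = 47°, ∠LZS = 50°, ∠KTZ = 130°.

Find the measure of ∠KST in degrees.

∠KST = 83°

1. ∠SLZ = 47°  [KT∥LZ, corresponding at K]
2. ∠LSZ = 83°  [△SLZ]
3. ∠KST = 83°  [K on SL, T on SZ]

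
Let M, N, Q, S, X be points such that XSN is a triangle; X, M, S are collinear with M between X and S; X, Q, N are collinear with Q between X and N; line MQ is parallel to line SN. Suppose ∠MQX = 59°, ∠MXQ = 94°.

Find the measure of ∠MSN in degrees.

1. ∠QMX = 27°  [△XMQ]
2. ∠QMS = 153°  [linear pair at M on XS]
3. ∠MSN = 27°  [MQ∥SN, co-interior at S–M]

∠MSN = 27°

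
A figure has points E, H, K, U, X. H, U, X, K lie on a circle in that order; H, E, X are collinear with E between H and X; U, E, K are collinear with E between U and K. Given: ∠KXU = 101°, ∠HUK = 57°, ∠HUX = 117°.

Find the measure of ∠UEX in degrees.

1. ∠KHU = 79°  [cyclic HUXK, opposite ∠H+∠X]
2. ∠HXK = 57°  [same arc HK]
3. ∠HKU = 44°  [△HUK]
4. ∠HKX = 63°  [cyclic HUXK, opposite ∠U+∠K]
5. ∠KHX = 60°  [△HXK]
6. ∠HXU = 44°  [same arc HU]
7. ∠KUX = 60°  [same arc XK]
8. ∠UEX = 76°  [△UEX]

∠UEX = 76°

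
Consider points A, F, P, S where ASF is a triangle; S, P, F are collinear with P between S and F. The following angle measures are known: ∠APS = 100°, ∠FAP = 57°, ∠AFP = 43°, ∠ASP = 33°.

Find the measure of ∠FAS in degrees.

∠FAS = 104°

1. ∠AFS = 43°  [P on ray FS]
2. ∠ASF = 33°  [P on ray SF]
3. ∠FAS = 104°  [△ASF]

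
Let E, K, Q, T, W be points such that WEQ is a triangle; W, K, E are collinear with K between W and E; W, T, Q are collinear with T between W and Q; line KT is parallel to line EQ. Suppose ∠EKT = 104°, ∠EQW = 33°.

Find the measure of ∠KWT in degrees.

∠KWT = 71°

1. ∠TKW = 76°  [linear pair at K on WE]
2. ∠KTW = 33°  [KT∥EQ, corresponding at T]
3. ∠KWT = 71°  [△WKT]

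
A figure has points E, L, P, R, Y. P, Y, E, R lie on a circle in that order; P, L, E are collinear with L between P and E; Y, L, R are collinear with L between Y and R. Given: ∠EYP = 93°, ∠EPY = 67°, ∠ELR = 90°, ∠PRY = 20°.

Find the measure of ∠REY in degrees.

∠REY = 43°

1. ∠ERY = 67°  [same arc YE]
2. ∠PLR = 90°  [linear pair at L on PE]
3. ∠EPR = 70°  [△PLR]
4. ∠EYR = 70°  [same arc ER]
5. ∠REY = 43°  [△YER]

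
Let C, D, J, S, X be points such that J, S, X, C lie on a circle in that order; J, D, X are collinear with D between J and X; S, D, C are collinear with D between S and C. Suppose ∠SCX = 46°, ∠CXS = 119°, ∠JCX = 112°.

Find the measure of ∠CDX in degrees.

1. ∠CSX = 15°  [△SXC]
2. ∠CJX = 15°  [same arc XC]
3. ∠CXJ = 53°  [△JXC]
4. ∠CDX = 81°  [△XDC]

∠CDX = 81°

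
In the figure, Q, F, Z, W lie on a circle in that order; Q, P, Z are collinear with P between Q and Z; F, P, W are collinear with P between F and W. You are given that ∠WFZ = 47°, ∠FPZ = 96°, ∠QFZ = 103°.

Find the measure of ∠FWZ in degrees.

1. ∠FZQ = 37°  [△FPZ]
2. ∠FQZ = 40°  [△QFZ]
3. ∠FWZ = 40°  [same arc FZ]

∠FWZ = 40°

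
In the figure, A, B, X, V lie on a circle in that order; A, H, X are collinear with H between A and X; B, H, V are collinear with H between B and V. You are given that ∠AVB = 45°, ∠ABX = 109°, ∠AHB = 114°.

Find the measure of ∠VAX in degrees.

1. ∠AXB = 45°  [same arc AB]
2. ∠BHX = 66°  [linear pair at H on AX]
3. ∠VBX = 69°  [△BHX]
4. ∠VAX = 69°  [same arc XV]

∠VAX = 69°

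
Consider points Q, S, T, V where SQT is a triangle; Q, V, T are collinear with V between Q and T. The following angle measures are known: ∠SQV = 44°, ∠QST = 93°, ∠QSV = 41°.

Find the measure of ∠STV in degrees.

1. ∠SQT = 44°  [V on ray QT]
2. ∠QTS = 43°  [△SQT]
3. ∠STV = 43°  [V on ray TQ]

∠STV = 43°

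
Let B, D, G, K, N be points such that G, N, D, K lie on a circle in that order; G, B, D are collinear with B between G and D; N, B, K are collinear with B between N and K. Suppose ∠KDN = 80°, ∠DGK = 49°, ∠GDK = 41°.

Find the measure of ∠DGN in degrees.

1. ∠DNK = 49°  [same arc DK]
2. ∠DKN = 51°  [△NDK]
3. ∠DGN = 51°  [same arc ND]

∠DGN = 51°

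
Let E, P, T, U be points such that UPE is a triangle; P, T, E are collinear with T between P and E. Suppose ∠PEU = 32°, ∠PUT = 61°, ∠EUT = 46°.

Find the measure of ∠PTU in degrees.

∠PTU = 78°

1. ∠TEU = 32°  [T on ray EP]
2. ∠ETU = 102°  [△UTE]
3. ∠PTU = 78°  [linear pair at T on PE]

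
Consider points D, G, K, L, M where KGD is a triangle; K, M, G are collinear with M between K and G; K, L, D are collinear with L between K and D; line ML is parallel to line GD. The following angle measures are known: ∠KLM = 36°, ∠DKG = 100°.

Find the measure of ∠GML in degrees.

1. ∠GDK = 36°  [ML∥GD, corresponding at L]
2. ∠DGK = 44°  [△KGD]
3. ∠KML = 44°  [ML∥GD, corresponding at M]
4. ∠GML = 136°  [linear pair at M on KG]

∠GML = 136°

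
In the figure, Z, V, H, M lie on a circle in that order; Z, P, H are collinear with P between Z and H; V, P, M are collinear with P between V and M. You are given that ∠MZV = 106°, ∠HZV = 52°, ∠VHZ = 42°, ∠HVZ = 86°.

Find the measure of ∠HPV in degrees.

∠HPV = 84°

1. ∠MHV = 74°  [cyclic ZVHM, opposite ∠Z+∠H]
2. ∠HMV = 52°  [same arc VH]
3. ∠HVM = 54°  [△VHM]
4. ∠HPV = 84°  [△VPH]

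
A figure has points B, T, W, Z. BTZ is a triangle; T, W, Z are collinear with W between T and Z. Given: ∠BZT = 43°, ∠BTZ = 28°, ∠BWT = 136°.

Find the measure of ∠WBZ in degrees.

1. ∠BZW = 43°  [W on ray ZT]
2. ∠BWZ = 44°  [linear pair at W on TZ]
3. ∠WBZ = 93°  [△BWZ]

∠WBZ = 93°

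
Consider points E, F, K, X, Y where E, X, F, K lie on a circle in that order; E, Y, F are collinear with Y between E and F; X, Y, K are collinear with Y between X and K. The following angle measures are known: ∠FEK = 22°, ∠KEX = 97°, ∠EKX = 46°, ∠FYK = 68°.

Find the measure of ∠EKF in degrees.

∠EKF = 121°

1. ∠EXK = 37°  [△EXK]
2. ∠EFK = 37°  [same arc EK]
3. ∠EKF = 121°  [△EFK]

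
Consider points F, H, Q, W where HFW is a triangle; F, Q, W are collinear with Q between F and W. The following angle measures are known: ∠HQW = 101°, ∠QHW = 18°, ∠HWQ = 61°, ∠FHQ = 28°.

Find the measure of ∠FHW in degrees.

∠FHW = 46°

1. ∠FQH = 79°  [linear pair at Q on FW]
2. ∠FWH = 61°  [Q on ray WF]
3. ∠HFQ = 73°  [△HFQ]
4. ∠HFW = 73°  [Q on ray FW]
5. ∠FHW = 46°  [△HFW]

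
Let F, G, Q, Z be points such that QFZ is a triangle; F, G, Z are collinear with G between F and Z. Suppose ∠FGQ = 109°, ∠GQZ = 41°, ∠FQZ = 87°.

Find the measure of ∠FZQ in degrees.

1. ∠QGZ = 71°  [linear pair at G on FZ]
2. ∠GZQ = 68°  [△QGZ]
3. ∠FZQ = 68°  [G on ray ZF]

∠FZQ = 68°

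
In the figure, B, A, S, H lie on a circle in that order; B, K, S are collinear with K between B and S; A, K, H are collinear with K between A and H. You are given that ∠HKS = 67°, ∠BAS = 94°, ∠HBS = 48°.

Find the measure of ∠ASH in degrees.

∠ASH = 65°

1. ∠BHS = 86°  [cyclic BASH, opposite ∠A+∠H]
2. ∠HAS = 48°  [same arc SH]
3. ∠BSH = 46°  [△BSH]
4. ∠AHS = 67°  [△SKH]
5. ∠ASH = 65°  [△ASH]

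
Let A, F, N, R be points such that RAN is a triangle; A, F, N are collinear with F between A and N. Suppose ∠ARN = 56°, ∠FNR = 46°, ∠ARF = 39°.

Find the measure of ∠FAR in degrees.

∠FAR = 78°

1. ∠ANR = 46°  [F on ray NA]
2. ∠NAR = 78°  [△RAN]
3. ∠FAR = 78°  [F on ray AN]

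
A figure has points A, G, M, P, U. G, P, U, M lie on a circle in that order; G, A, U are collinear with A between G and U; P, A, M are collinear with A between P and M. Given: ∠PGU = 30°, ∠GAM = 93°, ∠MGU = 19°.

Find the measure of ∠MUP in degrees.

1. ∠PMU = 30°  [same arc PU]
2. ∠MPU = 19°  [same arc UM]
3. ∠MUP = 131°  [△PUM]

∠MUP = 131°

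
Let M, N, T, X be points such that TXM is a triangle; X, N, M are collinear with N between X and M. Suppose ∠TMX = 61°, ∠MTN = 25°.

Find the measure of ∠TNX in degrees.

1. ∠NMT = 61°  [N on ray MX]
2. ∠MNT = 94°  [△TNM]
3. ∠TNX = 86°  [linear pair at N on XM]

∠TNX = 86°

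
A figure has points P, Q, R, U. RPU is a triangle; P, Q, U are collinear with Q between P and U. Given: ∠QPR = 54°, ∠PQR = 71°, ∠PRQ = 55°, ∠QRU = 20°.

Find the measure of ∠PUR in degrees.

∠PUR = 51°

1. ∠RQU = 109°  [linear pair at Q on PU]
2. ∠QUR = 51°  [△RQU]
3. ∠PUR = 51°  [Q on ray UP]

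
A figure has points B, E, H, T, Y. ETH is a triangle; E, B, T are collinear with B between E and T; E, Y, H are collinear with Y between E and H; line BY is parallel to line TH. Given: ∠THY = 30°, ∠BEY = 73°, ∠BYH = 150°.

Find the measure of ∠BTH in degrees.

∠BTH = 77°

1. ∠EHT = 30°  [Y on ray HE]
2. ∠HET = 73°  [B on ET, Y on EH]
3. ∠ETH = 77°  [△ETH]
4. ∠BTH = 77°  [B on ray TE]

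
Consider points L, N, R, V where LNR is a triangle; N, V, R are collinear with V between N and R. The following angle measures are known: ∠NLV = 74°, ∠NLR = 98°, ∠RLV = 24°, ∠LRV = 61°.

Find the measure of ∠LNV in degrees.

∠LNV = 21°

1. ∠LVR = 95°  [△LVR]
2. ∠LVN = 85°  [linear pair at V on NR]
3. ∠LNV = 21°  [△LNV]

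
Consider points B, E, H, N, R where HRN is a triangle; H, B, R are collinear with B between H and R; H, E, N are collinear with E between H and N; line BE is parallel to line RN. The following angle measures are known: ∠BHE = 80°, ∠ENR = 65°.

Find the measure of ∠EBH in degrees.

1. ∠NHR = 80°  [B on HR, E on HN]
2. ∠HNR = 65°  [E on ray NH]
3. ∠HRN = 35°  [△HRN]
4. ∠EBH = 35°  [BE∥RN, corresponding at B]

∠EBH = 35°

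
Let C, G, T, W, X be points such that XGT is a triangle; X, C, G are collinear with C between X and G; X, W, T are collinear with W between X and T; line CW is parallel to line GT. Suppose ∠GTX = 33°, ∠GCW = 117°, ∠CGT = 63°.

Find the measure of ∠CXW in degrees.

∠CXW = 84°

1. ∠CWX = 33°  [CW∥GT, corresponding at W]
2. ∠WCX = 63°  [linear pair at C on XG]
3. ∠CXW = 84°  [△XCW]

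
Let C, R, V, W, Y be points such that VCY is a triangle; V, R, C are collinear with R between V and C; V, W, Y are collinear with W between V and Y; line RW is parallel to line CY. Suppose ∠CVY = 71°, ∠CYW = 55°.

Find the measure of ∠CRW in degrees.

∠CRW = 126°

1. ∠CYV = 55°  [W on ray YV]
2. ∠VCY = 54°  [△VCY]
3. ∠VRW = 54°  [RW∥CY, corresponding at R]
4. ∠CRW = 126°  [linear pair at R on VC]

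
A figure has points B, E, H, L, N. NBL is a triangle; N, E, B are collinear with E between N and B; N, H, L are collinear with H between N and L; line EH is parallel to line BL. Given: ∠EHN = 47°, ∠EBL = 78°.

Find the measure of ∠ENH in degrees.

1. ∠BLN = 47°  [EH∥BL, corresponding at H]
2. ∠LBN = 78°  [E on ray BN]
3. ∠BNL = 55°  [△NBL]
4. ∠ENH = 55°  [E on NB, H on NL]

∠ENH = 55°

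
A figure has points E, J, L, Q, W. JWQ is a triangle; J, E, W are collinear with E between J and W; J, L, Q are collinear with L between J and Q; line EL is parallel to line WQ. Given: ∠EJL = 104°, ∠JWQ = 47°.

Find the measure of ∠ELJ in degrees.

∠ELJ = 29°

1. ∠QJW = 104°  [E on JW, L on JQ]
2. ∠JQW = 29°  [△JWQ]
3. ∠ELJ = 29°  [EL∥WQ, corresponding at L]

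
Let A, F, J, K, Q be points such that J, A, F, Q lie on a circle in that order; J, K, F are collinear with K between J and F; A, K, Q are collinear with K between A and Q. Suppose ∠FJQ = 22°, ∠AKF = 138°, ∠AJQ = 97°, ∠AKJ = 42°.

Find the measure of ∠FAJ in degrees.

1. ∠FAQ = 22°  [same arc FQ]
2. ∠AFJ = 20°  [△AKF]
3. ∠AFQ = 83°  [cyclic JAFQ, opposite ∠J+∠F]
4. ∠AQF = 75°  [△AFQ]
5. ∠AJF = 75°  [same arc AF]
6. ∠FAJ = 85°  [△JAF]

∠FAJ = 85°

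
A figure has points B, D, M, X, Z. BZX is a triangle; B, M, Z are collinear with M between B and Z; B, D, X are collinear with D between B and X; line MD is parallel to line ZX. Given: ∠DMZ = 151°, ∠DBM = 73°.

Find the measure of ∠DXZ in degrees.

1. ∠BMD = 29°  [linear pair at M on BZ]
2. ∠BDM = 78°  [△BMD]
3. ∠MDX = 102°  [linear pair at D on BX]
4. ∠DXZ = 78°  [MD∥ZX, co-interior at X–D]

∠DXZ = 78°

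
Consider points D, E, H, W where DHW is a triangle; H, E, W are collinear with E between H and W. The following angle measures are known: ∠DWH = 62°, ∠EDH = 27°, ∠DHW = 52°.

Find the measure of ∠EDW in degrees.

1. ∠DWE = 62°  [E on ray WH]
2. ∠DHE = 52°  [E on ray HW]
3. ∠DEH = 101°  [△DHE]
4. ∠DEW = 79°  [linear pair at E on HW]
5. ∠EDW = 39°  [△DEW]

∠EDW = 39°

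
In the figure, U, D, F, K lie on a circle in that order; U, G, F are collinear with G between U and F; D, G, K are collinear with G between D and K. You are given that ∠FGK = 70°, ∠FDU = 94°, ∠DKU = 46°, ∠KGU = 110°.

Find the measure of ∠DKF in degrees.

1. ∠FKU = 86°  [cyclic UDFK, opposite ∠D+∠K]
2. ∠FUK = 24°  [△UGK]
3. ∠KFU = 70°  [△UFK]
4. ∠DKF = 40°  [△FGK]

∠DKF = 40°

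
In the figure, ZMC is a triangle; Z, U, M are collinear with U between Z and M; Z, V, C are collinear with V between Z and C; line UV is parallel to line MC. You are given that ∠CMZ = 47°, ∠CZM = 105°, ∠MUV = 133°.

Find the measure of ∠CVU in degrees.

1. ∠MCZ = 28°  [△ZMC]
2. ∠UVZ = 28°  [UV∥MC, corresponding at V]
3. ∠CVU = 152°  [linear pair at V on ZC]

∠CVU = 152°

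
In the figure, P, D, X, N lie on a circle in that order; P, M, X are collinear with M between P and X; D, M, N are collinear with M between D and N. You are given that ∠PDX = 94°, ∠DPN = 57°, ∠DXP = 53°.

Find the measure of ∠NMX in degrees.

1. ∠DPX = 33°  [△PDX]
2. ∠DNP = 53°  [same arc PD]
3. ∠DNX = 33°  [same arc DX]
4. ∠NDP = 70°  [△PDN]
5. ∠NXP = 70°  [same arc PN]
6. ∠NMX = 77°  [△XMN]

∠NMX = 77°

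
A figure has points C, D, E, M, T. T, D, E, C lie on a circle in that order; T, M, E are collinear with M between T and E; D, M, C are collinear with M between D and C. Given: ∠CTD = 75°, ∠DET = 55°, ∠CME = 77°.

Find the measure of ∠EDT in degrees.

1. ∠DCT = 55°  [same arc TD]
2. ∠DMT = 77°  [vertical angles at M]
3. ∠CDT = 50°  [△TDC]
4. ∠DTE = 53°  [△TMD]
5. ∠EDT = 72°  [△TDE]

∠EDT = 72°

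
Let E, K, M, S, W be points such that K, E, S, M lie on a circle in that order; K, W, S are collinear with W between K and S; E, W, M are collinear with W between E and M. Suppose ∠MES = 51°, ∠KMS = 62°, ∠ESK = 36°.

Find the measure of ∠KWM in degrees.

1. ∠MKS = 51°  [same arc SM]
2. ∠EMK = 36°  [same arc KE]
3. ∠KWM = 93°  [△KWM]

∠KWM = 93°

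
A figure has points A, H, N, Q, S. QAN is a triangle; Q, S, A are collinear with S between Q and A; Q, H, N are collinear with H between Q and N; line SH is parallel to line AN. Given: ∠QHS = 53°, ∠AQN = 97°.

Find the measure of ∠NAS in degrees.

∠NAS = 30°

1. ∠ANQ = 53°  [SH∥AN, corresponding at H]
2. ∠NAQ = 30°  [△QAN]
3. ∠NAS = 30°  [S on ray AQ]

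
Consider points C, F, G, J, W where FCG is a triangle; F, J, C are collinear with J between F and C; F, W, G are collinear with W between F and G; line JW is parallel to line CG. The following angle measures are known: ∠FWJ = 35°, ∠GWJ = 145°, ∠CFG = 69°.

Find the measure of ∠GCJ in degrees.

∠GCJ = 76°

1. ∠CGF = 35°  [JW∥CG, corresponding at W]
2. ∠FCG = 76°  [△FCG]
3. ∠GCJ = 76°  [J on ray CF]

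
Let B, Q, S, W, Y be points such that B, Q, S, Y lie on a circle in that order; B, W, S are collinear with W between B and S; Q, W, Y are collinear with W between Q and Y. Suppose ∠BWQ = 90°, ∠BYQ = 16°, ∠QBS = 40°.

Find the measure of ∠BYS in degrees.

∠BYS = 56°

1. ∠BSQ = 16°  [same arc BQ]
2. ∠BQS = 124°  [△BQS]
3. ∠BYS = 56°  [cyclic BQSY, opposite ∠Q+∠Y]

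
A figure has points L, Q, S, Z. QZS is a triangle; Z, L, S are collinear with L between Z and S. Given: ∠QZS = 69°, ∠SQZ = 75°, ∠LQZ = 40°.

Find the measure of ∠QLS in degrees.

∠QLS = 109°

1. ∠LZQ = 69°  [L on ray ZS]
2. ∠QLZ = 71°  [△QZL]
3. ∠QLS = 109°  [linear pair at L on ZS]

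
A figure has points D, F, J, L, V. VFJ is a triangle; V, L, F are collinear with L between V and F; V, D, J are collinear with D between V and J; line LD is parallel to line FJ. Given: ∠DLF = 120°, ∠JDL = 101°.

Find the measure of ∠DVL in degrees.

1. ∠DLV = 60°  [linear pair at L on VF]
2. ∠LDV = 79°  [linear pair at D on VJ]
3. ∠DVL = 41°  [△VLD]

∠DVL = 41°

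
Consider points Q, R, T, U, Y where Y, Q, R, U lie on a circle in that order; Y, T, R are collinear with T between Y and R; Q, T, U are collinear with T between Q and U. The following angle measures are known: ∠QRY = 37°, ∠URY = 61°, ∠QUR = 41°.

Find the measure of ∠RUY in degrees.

∠RUY = 78°

1. ∠QYR = 41°  [same arc QR]
2. ∠RQY = 102°  [△YQR]
3. ∠RUY = 78°  [cyclic YQRU, opposite ∠Q+∠U]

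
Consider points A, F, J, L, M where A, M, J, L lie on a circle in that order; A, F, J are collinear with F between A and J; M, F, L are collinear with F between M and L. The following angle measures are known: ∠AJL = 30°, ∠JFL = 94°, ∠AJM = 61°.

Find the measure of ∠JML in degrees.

1. ∠AFM = 94°  [vertical angles at F]
2. ∠JFM = 86°  [linear pair at F on AJ]
3. ∠JML = 33°  [△MFJ]

∠JML = 33°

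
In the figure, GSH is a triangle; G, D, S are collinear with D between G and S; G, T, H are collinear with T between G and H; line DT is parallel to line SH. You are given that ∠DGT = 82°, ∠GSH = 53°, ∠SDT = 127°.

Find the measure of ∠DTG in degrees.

∠DTG = 45°

1. ∠HGS = 82°  [D on GS, T on GH]
2. ∠GHS = 45°  [△GSH]
3. ∠DTG = 45°  [DT∥SH, corresponding at T]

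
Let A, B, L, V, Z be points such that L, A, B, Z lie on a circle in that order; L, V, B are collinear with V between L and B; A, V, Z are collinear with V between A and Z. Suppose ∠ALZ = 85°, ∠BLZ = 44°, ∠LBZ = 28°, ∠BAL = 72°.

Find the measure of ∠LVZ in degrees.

1. ∠LAZ = 28°  [same arc LZ]
2. ∠AZL = 67°  [△LAZ]
3. ∠LVZ = 69°  [△LVZ]

∠LVZ = 69°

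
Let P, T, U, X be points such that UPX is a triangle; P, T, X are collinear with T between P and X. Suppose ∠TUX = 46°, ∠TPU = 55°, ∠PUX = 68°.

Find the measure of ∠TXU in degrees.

1. ∠UPX = 55°  [T on ray PX]
2. ∠PXU = 57°  [△UPX]
3. ∠TXU = 57°  [T on ray XP]

∠TXU = 57°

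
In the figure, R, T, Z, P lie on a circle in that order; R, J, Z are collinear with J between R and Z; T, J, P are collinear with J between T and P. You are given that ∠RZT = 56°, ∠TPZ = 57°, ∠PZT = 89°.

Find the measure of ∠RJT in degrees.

1. ∠RPT = 56°  [same arc RT]
2. ∠TRZ = 57°  [same arc TZ]
3. ∠PRT = 91°  [cyclic RTZP, opposite ∠R+∠Z]
4. ∠PTR = 33°  [△RTP]
5. ∠RJT = 90°  [△RJT]

∠RJT = 90°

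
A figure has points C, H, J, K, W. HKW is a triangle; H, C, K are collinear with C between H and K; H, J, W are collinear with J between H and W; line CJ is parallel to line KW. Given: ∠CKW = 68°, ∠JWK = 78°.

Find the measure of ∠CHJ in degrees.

∠CHJ = 34°

1. ∠HKW = 68°  [C on ray KH]
2. ∠HWK = 78°  [J on ray WH]
3. ∠KHW = 34°  [△HKW]
4. ∠CHJ = 34°  [C on HK, J on HW]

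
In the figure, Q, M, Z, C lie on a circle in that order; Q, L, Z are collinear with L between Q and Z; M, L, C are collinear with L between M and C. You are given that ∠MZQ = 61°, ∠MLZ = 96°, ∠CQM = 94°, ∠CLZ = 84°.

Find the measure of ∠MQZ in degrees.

∠MQZ = 71°

1. ∠MCQ = 61°  [same arc QM]
2. ∠MLQ = 84°  [linear pair at L on QZ]
3. ∠CMQ = 25°  [△QMC]
4. ∠MQZ = 71°  [△QLM]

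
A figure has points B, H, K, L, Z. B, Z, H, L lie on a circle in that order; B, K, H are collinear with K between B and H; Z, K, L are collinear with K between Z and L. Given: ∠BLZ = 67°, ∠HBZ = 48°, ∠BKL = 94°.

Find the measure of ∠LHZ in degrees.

1. ∠BHZ = 67°  [same arc BZ]
2. ∠HLZ = 48°  [same arc ZH]
3. ∠HKZ = 94°  [vertical angles at K]
4. ∠HZL = 19°  [△ZKH]
5. ∠LHZ = 113°  [△ZHL]

∠LHZ = 113°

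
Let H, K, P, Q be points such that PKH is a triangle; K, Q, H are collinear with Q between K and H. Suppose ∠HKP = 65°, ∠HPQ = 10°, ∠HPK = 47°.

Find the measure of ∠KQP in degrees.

∠KQP = 78°

1. ∠KHP = 68°  [△PKH]
2. ∠PHQ = 68°  [Q on ray HK]
3. ∠HQP = 102°  [△PQH]
4. ∠KQP = 78°  [linear pair at Q on KH]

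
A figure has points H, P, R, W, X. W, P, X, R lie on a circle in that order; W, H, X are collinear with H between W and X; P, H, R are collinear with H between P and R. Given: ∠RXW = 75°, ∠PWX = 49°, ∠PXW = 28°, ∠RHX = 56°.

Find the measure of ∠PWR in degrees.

1. ∠RPW = 75°  [same arc WR]
2. ∠PRW = 28°  [same arc WP]
3. ∠PWR = 77°  [△WPR]

∠PWR = 77°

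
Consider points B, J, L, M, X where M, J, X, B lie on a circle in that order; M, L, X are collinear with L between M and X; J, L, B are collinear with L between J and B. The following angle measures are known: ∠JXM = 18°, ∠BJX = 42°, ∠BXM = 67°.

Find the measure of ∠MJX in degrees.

1. ∠BMX = 42°  [same arc XB]
2. ∠MBX = 71°  [△MXB]
3. ∠MJX = 109°  [cyclic MJXB, opposite ∠J+∠B]

∠MJX = 109°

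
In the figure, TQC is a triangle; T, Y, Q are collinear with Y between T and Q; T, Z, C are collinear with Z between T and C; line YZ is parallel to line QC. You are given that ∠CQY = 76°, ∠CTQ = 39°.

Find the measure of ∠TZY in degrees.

∠TZY = 65°

1. ∠CQT = 76°  [Y on ray QT]
2. ∠QCT = 65°  [△TQC]
3. ∠TZY = 65°  [YZ∥QC, corresponding at Z]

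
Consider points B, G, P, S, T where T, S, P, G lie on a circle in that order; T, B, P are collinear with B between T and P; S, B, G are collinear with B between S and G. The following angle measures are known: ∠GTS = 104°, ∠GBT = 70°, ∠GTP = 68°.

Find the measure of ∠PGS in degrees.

1. ∠GPS = 76°  [cyclic TSPG, opposite ∠T+∠P]
2. ∠GSP = 68°  [same arc PG]
3. ∠PGS = 36°  [△SPG]

∠PGS = 36°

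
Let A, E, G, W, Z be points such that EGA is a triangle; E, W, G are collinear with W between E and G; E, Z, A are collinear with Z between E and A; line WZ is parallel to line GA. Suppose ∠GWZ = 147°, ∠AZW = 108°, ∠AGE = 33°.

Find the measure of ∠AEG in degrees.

∠AEG = 75°

1. ∠EWZ = 33°  [linear pair at W on EG]
2. ∠EZW = 72°  [linear pair at Z on EA]
3. ∠WEZ = 75°  [△EWZ]
4. ∠AEG = 75°  [W on EG, Z on EA]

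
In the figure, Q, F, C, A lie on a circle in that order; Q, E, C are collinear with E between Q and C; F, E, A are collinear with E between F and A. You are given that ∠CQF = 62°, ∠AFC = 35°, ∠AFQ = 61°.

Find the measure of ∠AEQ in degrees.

1. ∠CAF = 62°  [same arc FC]
2. ∠ACQ = 61°  [same arc QA]
3. ∠AEC = 57°  [△CEA]
4. ∠AEQ = 123°  [linear pair at E on QC]

∠AEQ = 123°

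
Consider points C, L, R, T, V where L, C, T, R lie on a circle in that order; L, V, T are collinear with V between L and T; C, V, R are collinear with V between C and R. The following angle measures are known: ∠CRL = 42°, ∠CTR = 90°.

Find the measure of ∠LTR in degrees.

1. ∠CLR = 90°  [cyclic LCTR, opposite ∠L+∠T]
2. ∠LCR = 48°  [△LCR]
3. ∠LTR = 48°  [same arc LR]

∠LTR = 48°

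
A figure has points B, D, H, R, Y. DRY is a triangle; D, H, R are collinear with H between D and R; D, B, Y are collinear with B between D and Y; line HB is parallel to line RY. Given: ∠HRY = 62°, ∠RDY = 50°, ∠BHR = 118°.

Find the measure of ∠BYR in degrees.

1. ∠DRY = 62°  [H on ray RD]
2. ∠DYR = 68°  [△DRY]
3. ∠BYR = 68°  [B on ray YD]

∠BYR = 68°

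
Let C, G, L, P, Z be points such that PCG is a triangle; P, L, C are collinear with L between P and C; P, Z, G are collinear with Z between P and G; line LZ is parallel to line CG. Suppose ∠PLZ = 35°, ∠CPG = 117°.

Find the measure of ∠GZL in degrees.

1. ∠GCP = 35°  [LZ∥CG, corresponding at L]
2. ∠CGP = 28°  [△PCG]
3. ∠LZP = 28°  [LZ∥CG, corresponding at Z]
4. ∠GZL = 152°  [linear pair at Z on PG]

∠GZL = 152°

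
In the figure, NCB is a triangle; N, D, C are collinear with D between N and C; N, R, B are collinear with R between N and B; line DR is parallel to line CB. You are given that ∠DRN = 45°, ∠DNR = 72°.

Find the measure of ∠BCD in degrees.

1. ∠NDR = 63°  [△NDR]
2. ∠CDR = 117°  [linear pair at D on NC]
3. ∠BCD = 63°  [DR∥CB, co-interior at C–D]

∠BCD = 63°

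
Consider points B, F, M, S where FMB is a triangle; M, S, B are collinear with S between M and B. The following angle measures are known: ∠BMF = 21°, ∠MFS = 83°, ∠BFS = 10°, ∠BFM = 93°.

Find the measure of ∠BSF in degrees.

1. ∠FMS = 21°  [S on ray MB]
2. ∠FSM = 76°  [△FMS]
3. ∠BSF = 104°  [linear pair at S on MB]

∠BSF = 104°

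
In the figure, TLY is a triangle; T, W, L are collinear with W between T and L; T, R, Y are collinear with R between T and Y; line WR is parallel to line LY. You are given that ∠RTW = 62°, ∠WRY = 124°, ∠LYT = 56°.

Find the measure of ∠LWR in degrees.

1. ∠TRW = 56°  [linear pair at R on TY]
2. ∠RWT = 62°  [△TWR]
3. ∠LWR = 118°  [linear pair at W on TL]

∠LWR = 118°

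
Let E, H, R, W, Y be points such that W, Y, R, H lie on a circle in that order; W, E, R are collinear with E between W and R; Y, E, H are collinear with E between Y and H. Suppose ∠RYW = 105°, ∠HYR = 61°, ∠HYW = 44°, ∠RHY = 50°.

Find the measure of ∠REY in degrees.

∠REY = 94°

1. ∠RWY = 50°  [same arc YR]
2. ∠WRY = 25°  [△WYR]
3. ∠REY = 94°  [△YER]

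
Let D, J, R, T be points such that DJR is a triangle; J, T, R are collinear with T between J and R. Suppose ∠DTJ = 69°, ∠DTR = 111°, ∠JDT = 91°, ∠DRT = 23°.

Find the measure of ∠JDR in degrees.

∠JDR = 137°

1. ∠DJT = 20°  [△DJT]
2. ∠DRJ = 23°  [T on ray RJ]
3. ∠DJR = 20°  [T on ray JR]
4. ∠JDR = 137°  [△DJR]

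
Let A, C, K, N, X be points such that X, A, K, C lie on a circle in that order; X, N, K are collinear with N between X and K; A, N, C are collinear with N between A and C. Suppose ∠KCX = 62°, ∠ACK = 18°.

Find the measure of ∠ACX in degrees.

1. ∠KAX = 118°  [cyclic XAKC, opposite ∠A+∠C]
2. ∠AXK = 18°  [same arc AK]
3. ∠AKX = 44°  [△XAK]
4. ∠ACX = 44°  [same arc XA]

∠ACX = 44°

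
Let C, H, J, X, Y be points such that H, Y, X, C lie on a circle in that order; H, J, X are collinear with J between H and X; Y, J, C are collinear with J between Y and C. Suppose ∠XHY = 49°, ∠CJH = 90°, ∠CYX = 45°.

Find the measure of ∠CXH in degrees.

∠CXH = 41°

1. ∠XCY = 49°  [same arc YX]
2. ∠CJX = 90°  [linear pair at J on HX]
3. ∠CXH = 41°  [△XJC]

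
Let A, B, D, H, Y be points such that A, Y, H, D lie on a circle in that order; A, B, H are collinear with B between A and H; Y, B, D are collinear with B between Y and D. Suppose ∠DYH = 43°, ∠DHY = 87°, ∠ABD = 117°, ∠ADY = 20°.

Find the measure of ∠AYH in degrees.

∠AYH = 110°

1. ∠HDY = 50°  [△YHD]
2. ∠AHY = 20°  [same arc AY]
3. ∠HAY = 50°  [same arc YH]
4. ∠AYH = 110°  [△AYH]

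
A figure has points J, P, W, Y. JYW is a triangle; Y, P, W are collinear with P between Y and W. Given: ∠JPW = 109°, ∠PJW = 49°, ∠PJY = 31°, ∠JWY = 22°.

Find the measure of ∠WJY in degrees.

∠WJY = 80°

1. ∠JPY = 71°  [linear pair at P on YW]
2. ∠JYP = 78°  [△JYP]
3. ∠JYW = 78°  [P on ray YW]
4. ∠WJY = 80°  [△JYW]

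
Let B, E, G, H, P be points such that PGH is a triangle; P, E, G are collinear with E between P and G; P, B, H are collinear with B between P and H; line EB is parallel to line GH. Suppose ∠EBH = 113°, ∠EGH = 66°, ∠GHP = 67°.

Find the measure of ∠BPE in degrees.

∠BPE = 47°

1. ∠HGP = 66°  [E on ray GP]
2. ∠GPH = 47°  [△PGH]
3. ∠BPE = 47°  [E on PG, B on PH]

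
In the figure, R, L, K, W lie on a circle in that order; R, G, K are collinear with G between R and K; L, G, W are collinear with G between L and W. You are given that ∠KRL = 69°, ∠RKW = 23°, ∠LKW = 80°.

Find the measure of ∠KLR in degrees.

1. ∠RLW = 23°  [same arc RW]
2. ∠LRW = 100°  [cyclic RLKW, opposite ∠R+∠K]
3. ∠LWR = 57°  [△RLW]
4. ∠LKR = 57°  [same arc RL]
5. ∠KLR = 54°  [△RLK]

∠KLR = 54°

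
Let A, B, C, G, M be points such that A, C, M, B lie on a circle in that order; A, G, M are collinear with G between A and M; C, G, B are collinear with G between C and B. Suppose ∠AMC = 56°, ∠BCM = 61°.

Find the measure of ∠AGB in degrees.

∠AGB = 63°

1. ∠ABC = 56°  [same arc AC]
2. ∠BAM = 61°  [same arc MB]
3. ∠AGB = 63°  [△AGB]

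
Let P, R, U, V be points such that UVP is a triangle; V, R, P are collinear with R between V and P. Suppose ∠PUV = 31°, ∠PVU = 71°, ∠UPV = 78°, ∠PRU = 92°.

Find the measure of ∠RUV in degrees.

∠RUV = 21°

1. ∠RVU = 71°  [R on ray VP]
2. ∠URV = 88°  [linear pair at R on VP]
3. ∠RUV = 21°  [△UVR]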